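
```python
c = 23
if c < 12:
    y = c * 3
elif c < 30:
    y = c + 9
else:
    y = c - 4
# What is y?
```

Trace:
`c = 23` → c = 23
`if c < 12: ...` → c < 12 is False, c < 30 is True → y = 32
So y = 32

Answer: 32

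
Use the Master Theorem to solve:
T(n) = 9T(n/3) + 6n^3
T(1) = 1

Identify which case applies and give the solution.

a=9, b=3, f(n)=6n^3. log_3(9) = 2. Since c=3 > 2 and the regularity condition holds (9(n/3)^3 = (9/3^3)n^3 with 9/3^3 < 1), Case 3 applies: T(n) = Θ(f(n)) = O(n^3).

Answer: O(n^3) - Case 3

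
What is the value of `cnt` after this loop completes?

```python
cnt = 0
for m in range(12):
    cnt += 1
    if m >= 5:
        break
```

Loop breaks when m reaches 5, cnt is 6
`cnt` takes the values: 0 → 1 → 2 → 3 → 4 → 5 → 6

Answer: 6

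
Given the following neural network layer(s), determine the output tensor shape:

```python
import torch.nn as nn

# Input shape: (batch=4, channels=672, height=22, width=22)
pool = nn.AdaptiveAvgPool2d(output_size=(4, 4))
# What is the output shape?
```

Input: (4, 672, 22, 22) -> Output: (4, 672, 4, 4)

Answer: (4, 672, 4, 4)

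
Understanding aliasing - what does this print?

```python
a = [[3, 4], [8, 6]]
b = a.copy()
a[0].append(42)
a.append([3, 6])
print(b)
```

Key concept: shallow copy with nested lists.
Step by step:
`a = [[3, 4], [8, 6]]` → a = [[3, 4], [8, 6]]
`b = a.copy()` → b = [[3, 4], [8, 6]]
`a[0].append(42)` → a = [[3, 4, 42], [8, 6]]; b = [[3, 4, 42], [8, 6]]
`a.append([3, 6])` → a = [[3, 4, 42], [8, 6], [3, 6]]
`print(b)` → prints [[3, 4, 42], [8, 6]]

Answer: [[3, 4, 42], [8, 6]]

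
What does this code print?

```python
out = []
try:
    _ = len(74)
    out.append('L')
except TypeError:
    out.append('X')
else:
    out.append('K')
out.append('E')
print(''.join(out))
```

Execution trace: 'X' (except TypeError) → 'E' (after the try/except). Output: XE

Answer: XE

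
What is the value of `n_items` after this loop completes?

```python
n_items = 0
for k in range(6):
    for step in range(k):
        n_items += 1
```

Triangle number: 0+1+2+...+5
`n_items` takes the values: 0 → 1 → 2 → 3 → 4 → 5 → 6 → 7 → 8 → 9 → 10 → 11 → 12 → 13 → 14 → 15

Answer: 15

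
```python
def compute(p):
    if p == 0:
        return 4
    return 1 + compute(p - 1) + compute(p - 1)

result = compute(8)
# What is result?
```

compute(p) = 1 + 2·compute(p-1), compute(0)=4. Closed form: (4+1)·2^8 - 1 = 1279.

Answer: 1279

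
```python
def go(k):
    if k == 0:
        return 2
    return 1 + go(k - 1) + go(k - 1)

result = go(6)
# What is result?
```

go(k) = 1 + 2·go(k-1), go(0)=2. Closed form: (2+1)·2^6 - 1 = 191.

Answer: 191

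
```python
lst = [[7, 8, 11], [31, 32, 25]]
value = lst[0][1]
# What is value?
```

Trace:
`lst = [[7, 8, 11], [31, 32, 25]]` → lst = [[7, 8, 11], [31, 32, 25]]
`value = lst[0][1]` → value = 8
So value = 8

Answer: 8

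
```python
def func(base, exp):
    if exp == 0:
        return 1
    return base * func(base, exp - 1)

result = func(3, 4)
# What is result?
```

func(3, 4) = 3 * 3 * 3 * 3 = 81

Answer: 81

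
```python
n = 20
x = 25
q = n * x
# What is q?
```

Trace:
`n = 20` → n = 20
`x = 25` → x = 25
`q = n * x` → q = 500
So q = 500

Answer: 500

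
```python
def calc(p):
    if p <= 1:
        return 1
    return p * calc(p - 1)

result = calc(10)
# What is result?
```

calc(10) = 10 * 9 * 8 * 7 * 6 * 5 * 4 * 3 * 2 * 1 = 3628800

Answer: 3628800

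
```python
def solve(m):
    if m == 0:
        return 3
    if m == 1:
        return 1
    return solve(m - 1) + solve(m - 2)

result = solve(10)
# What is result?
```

Build up from base cases: solve(0)=3, solve(1)=1, solve(2)=4, solve(3)=5, solve(4)=9, solve(5)=14, solve(6)=23, ..., solve(10)=157

Answer: 157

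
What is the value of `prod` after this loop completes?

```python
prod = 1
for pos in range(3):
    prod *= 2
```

2^3 = 8
`prod` takes the values: 1 → 2 → 4 → 8

Answer: 8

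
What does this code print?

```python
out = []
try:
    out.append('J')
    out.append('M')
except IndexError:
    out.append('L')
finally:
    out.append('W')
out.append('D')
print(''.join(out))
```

Execution trace: 'J' (try body) → 'M' (try body, no exception) → 'W' (finally) → 'D' (after the try/except). Output: JMWD

Answer: JMWD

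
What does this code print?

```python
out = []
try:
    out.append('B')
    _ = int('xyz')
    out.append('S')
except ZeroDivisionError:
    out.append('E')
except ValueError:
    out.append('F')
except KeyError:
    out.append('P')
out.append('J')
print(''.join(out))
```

Execution trace: 'B' (try body) → 'F' (except ValueError) → 'J' (after the try/except). Output: BFJ

Answer: BFJ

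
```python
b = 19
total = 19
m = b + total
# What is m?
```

Trace:
`b = 19` → b = 19
`total = 19` → total = 19
`m = b + total` → m = 38
So m = 38

Answer: 38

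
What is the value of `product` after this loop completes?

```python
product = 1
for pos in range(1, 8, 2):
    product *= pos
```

Product of 1, 3, 5, ... up to 7
`product` takes the values: 1 → 3 → 15 → 105

Answer: 105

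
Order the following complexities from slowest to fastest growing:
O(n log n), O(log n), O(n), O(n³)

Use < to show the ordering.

Ordered by growth rate: O(log n) < O(n) < O(n log n) < O(n³)

Answer: O(log n) < O(n) < O(n log n) < O(n³)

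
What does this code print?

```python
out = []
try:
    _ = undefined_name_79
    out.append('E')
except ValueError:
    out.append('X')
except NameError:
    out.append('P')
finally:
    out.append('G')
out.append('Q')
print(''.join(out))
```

Execution trace: 'P' (except NameError) → 'G' (finally) → 'Q' (after the try/except). Output: PGQ

Answer: PGQ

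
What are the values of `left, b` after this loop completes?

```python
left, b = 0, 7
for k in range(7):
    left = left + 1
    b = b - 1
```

left goes 0→7, b goes 7→0
`left, b` takes the values: (0, 7) → (1, 7) → (1, 6) → (2, 6) → (2, 5) → (3, 5) → (3, 4) → (4, 4) → (4, 3) → (5, 3) → (5, 2) → (6, 2) → (6, 1) → (7, 1) → (7, 0)

Answer: 7, 0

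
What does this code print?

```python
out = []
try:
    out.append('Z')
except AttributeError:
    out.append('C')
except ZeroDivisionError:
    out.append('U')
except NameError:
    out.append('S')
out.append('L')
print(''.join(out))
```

Execution trace: 'Z' (try body, no exception) → 'L' (after the try/except). Output: ZL

Answer: ZL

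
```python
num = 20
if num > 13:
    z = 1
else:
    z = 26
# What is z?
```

Trace:
`num = 20` → num = 20
`if num > 13: ...` → num > 13 is True → z = 1
So z = 1

Answer: 1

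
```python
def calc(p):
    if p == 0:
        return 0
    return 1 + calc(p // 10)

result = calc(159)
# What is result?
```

Count of digits of 159: 3

Answer: 3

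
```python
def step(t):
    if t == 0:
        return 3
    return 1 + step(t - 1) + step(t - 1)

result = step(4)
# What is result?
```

step(t) = 1 + 2·step(t-1), step(0)=3. Closed form: (3+1)·2^4 - 1 = 63.

Answer: 63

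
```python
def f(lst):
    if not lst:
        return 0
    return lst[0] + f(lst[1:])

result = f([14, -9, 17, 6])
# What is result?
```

14 + (-9) + 17 + 6 + 0 = 28

Answer: 28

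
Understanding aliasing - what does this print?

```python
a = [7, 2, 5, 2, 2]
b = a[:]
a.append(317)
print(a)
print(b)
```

Key concept: slice [:] creates copy.
Step by step:
`a = [7, 2, 5, 2, 2]` → a = [7, 2, 5, 2, 2]
`b = a[:]` → b = [7, 2, 5, 2, 2]
`a.append(317)` → a = [7, 2, 5, 2, 2, 317]
`print(a)` → prints [7, 2, 5, 2, 2, 317]
`print(b)` → prints [7, 2, 5, 2, 2]

Answer:
[7, 2, 5, 2, 2, 317]
[7, 2, 5, 2, 2]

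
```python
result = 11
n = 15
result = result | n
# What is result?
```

Trace:
`result = 11` → result = 11
`n = 15` → n = 15
`result = result | n` → result = 15
So result = 15

Answer: 15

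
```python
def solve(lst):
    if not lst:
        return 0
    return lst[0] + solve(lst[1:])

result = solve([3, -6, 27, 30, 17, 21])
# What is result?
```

3 + (-6) + 27 + 30 + 17 + 21 + 0 = 92

Answer: 92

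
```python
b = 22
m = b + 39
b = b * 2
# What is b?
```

Trace:
`b = 22` → b = 22
`m = b + 39` → m = 61
`b = b * 2` → b = 44
So b = 44

Answer: 44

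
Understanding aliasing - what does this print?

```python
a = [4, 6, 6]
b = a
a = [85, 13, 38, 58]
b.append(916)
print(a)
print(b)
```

Key concept: rebinding vs mutation: a is rebound to a new list, b still points at the original.
Step by step:
`a = [4, 6, 6]` → a = [4, 6, 6]
`b = a` → b = [4, 6, 6] (same object as a)
`a = [85, 13, 38, 58]` → a = [85, 13, 38, 58]
`b.append(916)` → b = [4, 6, 6, 916]
`print(a)` → prints [85, 13, 38, 58]
`print(b)` → prints [4, 6, 6, 916]

Answer:
[85, 13, 38, 58]
[4, 6, 6, 916]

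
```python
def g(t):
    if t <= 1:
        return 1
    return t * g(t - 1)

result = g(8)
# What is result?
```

g(8) = 8 * 7 * 6 * 5 * 4 * 3 * 2 * 1 = 40320

Answer: 40320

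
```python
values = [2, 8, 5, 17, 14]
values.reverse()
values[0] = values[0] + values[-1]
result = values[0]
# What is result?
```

Trace:
`values = [2, 8, 5, 17, 14]` → values = [2, 8, 5, 17, 14]
`values.reverse()` → values = [14, 17, 5, 8, 2]
`values[0] = values[0] + values[-1]` → values = [16, 17, 5, 8, 2]
`result = values[0]` → result = 16
So result = 16

Answer: 16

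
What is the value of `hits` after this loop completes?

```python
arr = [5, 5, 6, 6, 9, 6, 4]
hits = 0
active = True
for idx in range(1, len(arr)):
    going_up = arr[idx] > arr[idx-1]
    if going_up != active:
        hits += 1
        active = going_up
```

Count direction changes in [5, 5, 6, 6, 9, 6, 4]
`hits` takes the values: 0 → 1 → 2 → 3 → 4 → 5

Answer: 5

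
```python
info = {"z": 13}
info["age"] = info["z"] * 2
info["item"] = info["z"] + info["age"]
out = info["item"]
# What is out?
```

Trace:
`info = {"z": 13}` → info = {'z': 13}
`info["age"] = info["z"] * 2` → info = {'z': 13, 'age': 26}
`info["item"] = info["z"] + info["age"]` → info = {'z': 13, 'age': 26, 'item': 39}
`out = info["item"]` → out = 39
So out = 39

Answer: 39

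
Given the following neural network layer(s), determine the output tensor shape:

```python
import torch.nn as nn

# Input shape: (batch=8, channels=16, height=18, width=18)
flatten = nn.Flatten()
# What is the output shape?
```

Input: (8, 16, 18, 18) -> Output: (8, 5184)

Answer: (8, 5184)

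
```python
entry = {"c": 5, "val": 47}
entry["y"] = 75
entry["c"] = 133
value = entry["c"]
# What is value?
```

Trace:
`entry = {"c": 5, "val": 47}` → entry = {'c': 5, 'val': 47}
`entry["y"] = 75` → entry = {'c': 5, 'val': 47, 'y': 75}
`entry["c"] = 133` → entry = {'c': 133, 'val': 47, 'y': 75}
`value = entry["c"]` → value = 133
So value = 133

Answer: 133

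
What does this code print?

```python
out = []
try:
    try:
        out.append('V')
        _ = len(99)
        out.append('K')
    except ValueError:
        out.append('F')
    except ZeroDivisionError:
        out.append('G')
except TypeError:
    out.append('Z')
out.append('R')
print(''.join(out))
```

Execution trace: 'V' (try body) → 'Z' (outer except TypeError) → 'R' (after the try/except). Output: VZR

Answer: VZR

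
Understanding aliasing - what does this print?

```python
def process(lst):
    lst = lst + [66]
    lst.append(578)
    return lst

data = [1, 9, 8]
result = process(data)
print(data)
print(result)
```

Key concept: rebinding parameter vs mutation.
Step by step:
`data = [1, 9, 8]` → data = [1, 9, 8]
`result = process(data)` → result = [1, 9, 8, 66, 578]
`print(data)` → prints [1, 9, 8]
`print(result)` → prints [1, 9, 8, 66, 578]

Answer:
[1, 9, 8]
[1, 9, 8, 66, 578]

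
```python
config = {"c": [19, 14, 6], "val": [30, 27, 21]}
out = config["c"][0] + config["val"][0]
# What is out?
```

Trace:
`config = {"c": [19, 14, 6], "val": [30, 27, 21]}` → config = {'c': [19, 14, 6], 'val': [30, 27, 21]}
`out = config["c"][0] + config["val"][0]` → out = 49
So out = 49

Answer: 49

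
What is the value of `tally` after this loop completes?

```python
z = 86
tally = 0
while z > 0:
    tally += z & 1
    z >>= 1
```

Count set bits in 86 (binary: 0b1010110)
`tally` takes the values: 0 → 1 → 2 → 3 → 4

Answer: 4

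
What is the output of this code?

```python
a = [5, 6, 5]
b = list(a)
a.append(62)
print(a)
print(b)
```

Key concept: list() constructor creates copy.
Step by step:
`a = [5, 6, 5]` → a = [5, 6, 5]
`b = list(a)` → b = [5, 6, 5]
`a.append(62)` → a = [5, 6, 5, 62]
`print(a)` → prints [5, 6, 5, 62]
`print(b)` → prints [5, 6, 5]

Answer:
[5, 6, 5, 62]
[5, 6, 5]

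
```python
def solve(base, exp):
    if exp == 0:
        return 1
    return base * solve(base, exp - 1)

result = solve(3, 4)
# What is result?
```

solve(3, 4) = 3 * 3 * 3 * 3 = 81

Answer: 81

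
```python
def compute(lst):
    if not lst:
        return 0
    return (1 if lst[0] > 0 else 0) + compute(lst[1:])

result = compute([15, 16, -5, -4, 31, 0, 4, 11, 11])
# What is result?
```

Count of positive elements in [15, 16, -5, -4, 31, 0, 4, 11, 11] = 6

Answer: 6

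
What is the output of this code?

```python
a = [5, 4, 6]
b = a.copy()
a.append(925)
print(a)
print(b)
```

Key concept: list.copy() creates independent copy.
Step by step:
`a = [5, 4, 6]` → a = [5, 4, 6]
`b = a.copy()` → b = [5, 4, 6]
`a.append(925)` → a = [5, 4, 6, 925]
`print(a)` → prints [5, 4, 6, 925]
`print(b)` → prints [5, 4, 6]

Answer:
[5, 4, 6, 925]
[5, 4, 6]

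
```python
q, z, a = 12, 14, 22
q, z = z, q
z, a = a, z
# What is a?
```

Trace:
`q, z, a = 12, 14, 22` → q = 12; z = 14; a = 22
`q, z = z, q` → q = 14; z = 12
`z, a = a, z` → z = 22; a = 12
So a = 12

Answer: 12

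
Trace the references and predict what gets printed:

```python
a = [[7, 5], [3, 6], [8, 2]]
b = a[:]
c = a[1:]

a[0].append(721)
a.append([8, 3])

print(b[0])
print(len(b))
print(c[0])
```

Key concept: slice with nested mutation.
Step by step:
`a = [[7, 5], [3, 6], [8, 2]]` → a = [[7, 5], [3, 6], [8, 2]]
`b = a[:]` → b = [[7, 5], [3, 6], [8, 2]]
`c = a[1:]` → c = [[3, 6], [8, 2]]
`a[0].append(721)` → a = [[7, 5, 721], [3, 6], [8, 2]]; b = [[7, 5, 721], [3, 6], [8, 2]]
`a.append([8, 3])` → a = [[7, 5, 721], [3, 6], [8, 2], [8, 3]]
`print(b[0])` → prints [7, 5, 721]
`print(len(b))` → prints 3
`print(c[0])` → prints [3, 6]

Answer:
[7, 5, 721]
3
[3, 6]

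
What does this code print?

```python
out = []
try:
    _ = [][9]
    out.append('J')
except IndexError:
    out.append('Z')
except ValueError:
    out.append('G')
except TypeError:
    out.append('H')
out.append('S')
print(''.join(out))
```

Execution trace: 'Z' (except IndexError) → 'S' (after the try/except). Output: ZS

Answer: ZS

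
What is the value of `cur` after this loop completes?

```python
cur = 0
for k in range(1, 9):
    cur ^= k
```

XOR of 1 to 8
`cur` takes the values: 0 → 1 → 3 → 0 → 4 → 1 → 7 → 0 → 8

Answer: 8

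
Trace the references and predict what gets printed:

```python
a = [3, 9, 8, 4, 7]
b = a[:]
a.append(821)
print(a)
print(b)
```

Key concept: slice [:] creates copy.
Step by step:
`a = [3, 9, 8, 4, 7]` → a = [3, 9, 8, 4, 7]
`b = a[:]` → b = [3, 9, 8, 4, 7]
`a.append(821)` → a = [3, 9, 8, 4, 7, 821]
`print(a)` → prints [3, 9, 8, 4, 7, 821]
`print(b)` → prints [3, 9, 8, 4, 7]

Answer:
[3, 9, 8, 4, 7, 821]
[3, 9, 8, 4, 7]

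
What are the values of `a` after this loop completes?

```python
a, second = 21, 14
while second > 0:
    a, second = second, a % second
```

GCD of 21 and 14
`a` takes the values: 21 → 14 → 7

Answer: 7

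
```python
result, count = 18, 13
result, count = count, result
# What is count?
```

Trace:
`result, count = 18, 13` → result = 18; count = 13
`result, count = count, result` → result = 13; count = 18
So count = 18

Answer: 18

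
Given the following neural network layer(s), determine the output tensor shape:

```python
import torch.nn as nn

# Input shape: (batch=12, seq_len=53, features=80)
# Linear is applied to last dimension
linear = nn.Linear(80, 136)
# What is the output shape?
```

Input: (12, 53, 80) -> Output: (12, 53, 136)

Answer: (12, 53, 136)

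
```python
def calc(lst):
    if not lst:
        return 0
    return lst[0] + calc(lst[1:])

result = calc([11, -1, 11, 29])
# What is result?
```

11 + (-1) + 11 + 29 + 0 = 50

Answer: 50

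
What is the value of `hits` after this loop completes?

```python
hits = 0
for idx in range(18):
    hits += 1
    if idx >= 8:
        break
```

Loop breaks when idx reaches 8, hits is 9
`hits` takes the values: 0 → 1 → 2 → 3 → 4 → 5 → 6 → 7 → 8 → 9

Answer: 9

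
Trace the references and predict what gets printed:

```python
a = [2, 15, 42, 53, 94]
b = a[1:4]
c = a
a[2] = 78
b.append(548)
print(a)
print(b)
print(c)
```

Key concept: slice vs alias.
Step by step:
`a = [2, 15, 42, 53, 94]` → a = [2, 15, 42, 53, 94]
`b = a[1:4]` → b = [15, 42, 53]
`c = a` → c = [2, 15, 42, 53, 94] (same object as a)
`a[2] = 78` → a = [2, 15, 78, 53, 94] (same object as c); c = [2, 15, 78, 53, 94] (same object as a)
`b.append(548)` → b = [15, 42, 53, 548]
`print(a)` → prints [2, 15, 78, 53, 94]
`print(b)` → prints [15, 42, 53, 548]
`print(c)` → prints [2, 15, 78, 53, 94]

Answer:
[2, 15, 78, 53, 94]
[15, 42, 53, 548]
[2, 15, 78, 53, 94]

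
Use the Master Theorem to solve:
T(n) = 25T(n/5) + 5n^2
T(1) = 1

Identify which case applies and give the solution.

a=25, b=5, f(n)=5n^2. log_5(25) = 2. Since c=2 = 2, Case 2 applies: T(n) = Θ(n^log_b(a) · log n) = O(n^2 log n).

Answer: O(n^2 log n) - Case 2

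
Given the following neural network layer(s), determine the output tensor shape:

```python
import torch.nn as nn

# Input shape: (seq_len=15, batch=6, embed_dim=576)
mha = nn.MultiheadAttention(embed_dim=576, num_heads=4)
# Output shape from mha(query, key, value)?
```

Input: (15, 6, 576) -> Output: (15, 6, 576)

Answer: (15, 6, 576)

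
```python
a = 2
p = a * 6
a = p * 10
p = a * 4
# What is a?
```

Trace:
`a = 2` → a = 2
`p = a * 6` → p = 12
`a = p * 10` → a = 120
`p = a * 4` → p = 480
So a = 120

Answer: 120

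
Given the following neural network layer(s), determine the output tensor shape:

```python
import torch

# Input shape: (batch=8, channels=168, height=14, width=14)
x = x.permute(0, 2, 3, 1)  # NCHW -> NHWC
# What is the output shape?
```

Input: (8, 168, 14, 14) -> Output: (8, 14, 14, 168)

Answer: (8, 14, 14, 168)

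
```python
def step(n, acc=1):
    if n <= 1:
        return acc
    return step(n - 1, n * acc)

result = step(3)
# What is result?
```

Accumulator trace (n, acc): (3, 1) -> (2, 3) -> (1, 6) -> return 6

Answer: 6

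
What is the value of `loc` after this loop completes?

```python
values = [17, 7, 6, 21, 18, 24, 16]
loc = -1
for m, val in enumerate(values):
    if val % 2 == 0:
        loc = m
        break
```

First even number index in [17, 7, 6, 21, 18, 24, 16]
`loc` takes the values: -1 → 2

Answer: 2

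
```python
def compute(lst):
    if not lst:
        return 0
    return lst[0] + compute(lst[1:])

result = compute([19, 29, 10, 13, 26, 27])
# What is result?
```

19 + 29 + 10 + 13 + 26 + 27 + 0 = 124

Answer: 124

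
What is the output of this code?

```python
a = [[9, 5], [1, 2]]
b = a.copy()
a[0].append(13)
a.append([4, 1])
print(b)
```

Key concept: shallow copy with nested lists.
Step by step:
`a = [[9, 5], [1, 2]]` → a = [[9, 5], [1, 2]]
`b = a.copy()` → b = [[9, 5], [1, 2]]
`a[0].append(13)` → a = [[9, 5, 13], [1, 2]]; b = [[9, 5, 13], [1, 2]]
`a.append([4, 1])` → a = [[9, 5, 13], [1, 2], [4, 1]]
`print(b)` → prints [[9, 5, 13], [1, 2]]

Answer: [[9, 5, 13], [1, 2]]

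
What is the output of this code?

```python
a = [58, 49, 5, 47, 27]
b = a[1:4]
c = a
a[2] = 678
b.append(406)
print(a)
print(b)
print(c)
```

Key concept: slice vs alias.
Step by step:
`a = [58, 49, 5, 47, 27]` → a = [58, 49, 5, 47, 27]
`b = a[1:4]` → b = [49, 5, 47]
`c = a` → c = [58, 49, 5, 47, 27] (same object as a)
`a[2] = 678` → a = [58, 49, 678, 47, 27] (same object as c); c = [58, 49, 678, 47, 27] (same object as a)
`b.append(406)` → b = [49, 5, 47, 406]
`print(a)` → prints [58, 49, 678, 47, 27]
`print(b)` → prints [49, 5, 47, 406]
`print(c)` → prints [58, 49, 678, 47, 27]

Answer:
[58, 49, 678, 47, 27]
[49, 5, 47, 406]
[58, 49, 678, 47, 27]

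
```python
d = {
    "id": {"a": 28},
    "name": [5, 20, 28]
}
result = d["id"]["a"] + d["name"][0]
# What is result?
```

Trace:
`d = { ...` → d = {'id': {'a': 28}, 'name': [5, 20, 28]}
`result = d["id"]["a"] + d["name"][0]` → result = 33
So result = 33

Answer: 33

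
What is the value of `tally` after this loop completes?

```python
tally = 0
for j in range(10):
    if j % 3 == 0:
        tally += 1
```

Count numbers divisible by 3 in range(10)
`tally` takes the values: 0 → 1 → 2 → 3 → 4

Answer: 4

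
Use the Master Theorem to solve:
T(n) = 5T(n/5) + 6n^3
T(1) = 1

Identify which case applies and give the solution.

a=5, b=5, f(n)=6n^3. log_5(5) = 1. Since c=3 > 1 and the regularity condition holds (5(n/5)^3 = (5/5^3)n^3 with 5/5^3 < 1), Case 3 applies: T(n) = Θ(f(n)) = O(n^3).

Answer: O(n^3) - Case 3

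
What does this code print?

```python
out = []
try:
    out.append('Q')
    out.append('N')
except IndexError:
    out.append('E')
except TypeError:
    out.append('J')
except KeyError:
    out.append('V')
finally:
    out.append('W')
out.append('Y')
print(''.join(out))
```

Execution trace: 'Q' (try body) → 'N' (try body, no exception) → 'W' (finally) → 'Y' (after the try/except). Output: QNWY

Answer: QNWY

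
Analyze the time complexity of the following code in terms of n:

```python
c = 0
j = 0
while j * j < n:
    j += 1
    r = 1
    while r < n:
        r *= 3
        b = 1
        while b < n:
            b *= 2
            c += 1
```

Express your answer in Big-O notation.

Each loop level contributes: √n × log n × log n. Multiplying the contributions gives O(√n log² n).

Answer: O(√n log² n)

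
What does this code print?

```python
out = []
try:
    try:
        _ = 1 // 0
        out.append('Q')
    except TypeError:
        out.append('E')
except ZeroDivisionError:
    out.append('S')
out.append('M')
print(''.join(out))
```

Execution trace: 'S' (outer except ZeroDivisionError) → 'M' (after the try/except). Output: SM

Answer: SM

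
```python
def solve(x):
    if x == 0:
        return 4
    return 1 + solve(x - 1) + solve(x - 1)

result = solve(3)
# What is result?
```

solve(x) = 1 + 2·solve(x-1), solve(0)=4. Closed form: (4+1)·2^3 - 1 = 39.

Answer: 39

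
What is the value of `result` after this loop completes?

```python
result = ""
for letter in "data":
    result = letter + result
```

Reverse 'data'
`result` takes the values: "" → "d" → "ad" → "tad" → "atad"

Answer: "atad"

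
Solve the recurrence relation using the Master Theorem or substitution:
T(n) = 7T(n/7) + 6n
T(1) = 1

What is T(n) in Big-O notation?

By Master Theorem: a=7, b=7, f(n)=6n. Since log_7(7) = 1 and f(n) = Θ(n^1), Case 2 applies. T(n) = O(n log n).

Answer: O(n log n)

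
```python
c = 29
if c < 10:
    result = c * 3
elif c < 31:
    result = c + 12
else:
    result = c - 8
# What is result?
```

Trace:
`c = 29` → c = 29
`if c < 10: ...` → c < 10 is False, c < 31 is True → result = 41
So result = 41

Answer: 41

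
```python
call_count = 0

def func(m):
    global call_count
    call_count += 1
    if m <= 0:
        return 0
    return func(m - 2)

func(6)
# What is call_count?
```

Linear recursion stepping by 2: 4 calls from m=6 down to ≤0.

Answer: 4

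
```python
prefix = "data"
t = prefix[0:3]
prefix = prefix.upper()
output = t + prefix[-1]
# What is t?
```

Trace:
`prefix = "data"` → prefix = 'data'
`t = prefix[0:3]` → t = 'dat'
`prefix = prefix.upper()` → prefix = 'DATA'
`output = t + prefix[-1]` → output = 'datA'
So t = 'dat'

Answer: 'dat'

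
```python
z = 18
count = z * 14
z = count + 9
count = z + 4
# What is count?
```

Trace:
`z = 18` → z = 18
`count = z * 14` → count = 252
`z = count + 9` → z = 261
`count = z + 4` → count = 265
So count = 265

Answer: 265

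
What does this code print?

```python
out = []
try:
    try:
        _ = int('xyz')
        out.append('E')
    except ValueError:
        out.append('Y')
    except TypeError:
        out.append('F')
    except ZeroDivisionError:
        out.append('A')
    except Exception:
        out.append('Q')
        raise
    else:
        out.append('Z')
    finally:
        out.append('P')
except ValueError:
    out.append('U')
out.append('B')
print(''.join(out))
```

Execution trace: 'Y' (inner except ValueError) → 'P' (inner finally) → 'B' (after the try/except). Output: YPB

Answer: YPB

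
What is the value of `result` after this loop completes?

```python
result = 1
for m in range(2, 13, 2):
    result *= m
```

Product of even numbers 2 to 12
`result` takes the values: 1 → 2 → 8 → 48 → 384 → 3840 → 46080

Answer: 46080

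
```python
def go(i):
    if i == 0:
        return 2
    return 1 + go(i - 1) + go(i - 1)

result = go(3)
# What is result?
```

go(i) = 1 + 2·go(i-1), go(0)=2. Closed form: (2+1)·2^3 - 1 = 23.

Answer: 23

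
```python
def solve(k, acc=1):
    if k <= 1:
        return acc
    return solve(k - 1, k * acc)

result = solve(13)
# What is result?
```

Accumulator trace (n, acc): (13, 1) -> (12, 13) -> (11, 156) -> (10, 1716) -> (9, 17160) -> (8, 154440) -> (7, 1235520) -> (6, 8648640) -> (5, 51891840) -> (4, 259459200) -> (3, 1037836800) -> (2, 3113510400) -> (1, 6227020800) -> return 6227020800

Answer: 6227020800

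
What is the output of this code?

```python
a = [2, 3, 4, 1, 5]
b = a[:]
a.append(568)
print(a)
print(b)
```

Key concept: slice [:] creates copy.
Step by step:
`a = [2, 3, 4, 1, 5]` → a = [2, 3, 4, 1, 5]
`b = a[:]` → b = [2, 3, 4, 1, 5]
`a.append(568)` → a = [2, 3, 4, 1, 5, 568]
`print(a)` → prints [2, 3, 4, 1, 5, 568]
`print(b)` → prints [2, 3, 4, 1, 5]

Answer:
[2, 3, 4, 1, 5, 568]
[2, 3, 4, 1, 5]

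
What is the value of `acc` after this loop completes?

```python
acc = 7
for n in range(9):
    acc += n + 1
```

Start at 7, add 1 to 9 = 52
`acc` takes the values: 7 → 8 → 10 → 13 → 17 → 22 → 28 → 35 → 43 → 52

Answer: 52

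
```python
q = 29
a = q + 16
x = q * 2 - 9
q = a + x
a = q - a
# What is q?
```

Trace:
`q = 29` → q = 29
`a = q + 16` → a = 45
`x = q * 2 - 9` → x = 49
`q = a + x` → q = 94
`a = q - a` → a = 49
So q = 94

Answer: 94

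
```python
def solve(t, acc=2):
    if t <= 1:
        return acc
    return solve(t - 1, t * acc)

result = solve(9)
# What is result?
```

Accumulator trace (n, acc): (9, 2) -> (8, 18) -> (7, 144) -> (6, 1008) -> (5, 6048) -> (4, 30240) -> (3, 120960) -> (2, 362880) -> (1, 725760) -> return 725760

Answer: 725760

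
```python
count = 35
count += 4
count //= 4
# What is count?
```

Trace:
`count = 35` → count = 35
`count += 4` → count = 39
`count //= 4` → count = 9
So count = 9

Answer: 9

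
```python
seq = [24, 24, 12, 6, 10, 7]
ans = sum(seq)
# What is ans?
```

Trace:
`seq = [24, 24, 12, 6, 10, 7]` → seq = [24, 24, 12, 6, 10, 7]
`ans = sum(seq)` → ans = 83
So ans = 83

Answer: 83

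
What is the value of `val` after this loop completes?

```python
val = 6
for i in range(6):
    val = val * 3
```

Multiply by 3, 6 times: 6 * 3^6 = 4374
`val` takes the values: 6 → 18 → 54 → 162 → 486 → 1458 → 4374

Answer: 4374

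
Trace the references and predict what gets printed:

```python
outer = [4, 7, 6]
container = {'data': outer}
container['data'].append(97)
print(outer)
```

Key concept: dict holds reference to list.
Step by step:
`outer = [4, 7, 6]` → outer = [4, 7, 6]
`container = {'data': outer}` → container = {'data': [4, 7, 6]}
`container['data'].append(97)` → outer = [4, 7, 6, 97]; container = {'data': [4, 7, 6, 97]}
`print(outer)` → prints [4, 7, 6, 97]

Answer: [4, 7, 6, 97]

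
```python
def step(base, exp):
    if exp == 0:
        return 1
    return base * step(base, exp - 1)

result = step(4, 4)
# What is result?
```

step(4, 4) = 4 * 4 * 4 * 4 = 256

Answer: 256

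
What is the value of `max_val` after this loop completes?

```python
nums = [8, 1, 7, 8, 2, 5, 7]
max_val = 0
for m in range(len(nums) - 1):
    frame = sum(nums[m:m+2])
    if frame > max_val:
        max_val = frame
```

Max sum of 2-element window in [8, 1, 7, 8, 2, 5, 7]
`max_val` takes the values: 0 → 9 → 15

Answer: 15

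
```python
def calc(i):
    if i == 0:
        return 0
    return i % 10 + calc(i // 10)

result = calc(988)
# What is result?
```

Sum of digits of 988: 8 + 8 + 9 = 25

Answer: 25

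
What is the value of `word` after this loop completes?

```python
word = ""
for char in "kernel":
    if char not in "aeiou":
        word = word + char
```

Remove vowels from 'kernel'
`word` takes the values: "" → "k" → "kr" → "krn" → "krnl"

Answer: "krnl"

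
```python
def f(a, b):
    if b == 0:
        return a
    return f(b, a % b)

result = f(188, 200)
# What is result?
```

f(188, 200) -> f(200, 188) -> f(188, 12) -> f(12, 8) -> f(8, 4) -> f(4, 0) -> 4

Answer: 4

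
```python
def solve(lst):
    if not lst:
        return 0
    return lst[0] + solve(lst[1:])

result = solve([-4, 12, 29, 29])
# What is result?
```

(-4) + 12 + 29 + 29 + 0 = 66

Answer: 66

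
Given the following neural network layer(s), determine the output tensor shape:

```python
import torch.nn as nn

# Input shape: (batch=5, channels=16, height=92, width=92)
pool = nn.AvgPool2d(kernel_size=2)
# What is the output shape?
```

Input: (5, 16, 92, 92) -> Output: (5, 16, 46, 46)

Answer: (5, 16, 46, 46)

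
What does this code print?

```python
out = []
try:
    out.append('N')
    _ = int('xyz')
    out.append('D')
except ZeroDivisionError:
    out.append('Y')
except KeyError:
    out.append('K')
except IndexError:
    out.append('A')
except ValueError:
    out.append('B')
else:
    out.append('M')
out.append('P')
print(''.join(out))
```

Execution trace: 'N' (try body) → 'B' (except ValueError) → 'P' (after the try/except). Output: NBP

Answer: NBP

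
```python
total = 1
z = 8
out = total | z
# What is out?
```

Trace:
`total = 1` → total = 1
`z = 8` → z = 8
`out = total | z` → out = 9
So out = 9

Answer: 9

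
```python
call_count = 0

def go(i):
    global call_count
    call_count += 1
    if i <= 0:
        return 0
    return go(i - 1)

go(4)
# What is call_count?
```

Linear recursion stepping by 1: 5 calls from i=4 down to ≤0.

Answer: 5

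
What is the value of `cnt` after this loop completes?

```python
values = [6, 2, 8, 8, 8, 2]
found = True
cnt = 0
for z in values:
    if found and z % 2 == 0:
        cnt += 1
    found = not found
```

Count even values at even positions
`cnt` takes the values: 0 → 1 → 2 → 3

Answer: 3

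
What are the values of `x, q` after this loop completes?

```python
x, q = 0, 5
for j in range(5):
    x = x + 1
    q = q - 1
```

x goes 0→5, q goes 5→0
`x, q` takes the values: (0, 5) → (1, 5) → (1, 4) → (2, 4) → (2, 3) → (3, 3) → (3, 2) → (4, 2) → (4, 1) → (5, 1) → (5, 0)

Answer: 5, 0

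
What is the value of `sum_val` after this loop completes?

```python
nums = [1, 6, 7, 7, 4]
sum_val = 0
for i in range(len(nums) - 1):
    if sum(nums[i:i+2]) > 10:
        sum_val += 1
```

Count windows with sum > 10
`sum_val` takes the values: 0 → 1 → 2 → 3

Answer: 3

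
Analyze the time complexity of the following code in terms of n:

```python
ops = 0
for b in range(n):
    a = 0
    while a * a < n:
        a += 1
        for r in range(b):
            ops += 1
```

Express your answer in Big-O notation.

Each loop level contributes: n × √n × n. Multiplying the contributions gives O(n^2√n).

Answer: O(n^2√n)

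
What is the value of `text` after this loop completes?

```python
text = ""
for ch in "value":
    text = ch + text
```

Reverse 'value'
`text` takes the values: "" → "v" → "av" → "lav" → "ulav" → "eulav"

Answer: "eulav"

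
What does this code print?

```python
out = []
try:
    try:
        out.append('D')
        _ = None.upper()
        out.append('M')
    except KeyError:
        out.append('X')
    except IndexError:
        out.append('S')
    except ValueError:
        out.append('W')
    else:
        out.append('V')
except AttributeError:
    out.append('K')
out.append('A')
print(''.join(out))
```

Execution trace: 'D' (try body) → 'K' (outer except AttributeError) → 'A' (after the try/except). Output: DKA

Answer: DKA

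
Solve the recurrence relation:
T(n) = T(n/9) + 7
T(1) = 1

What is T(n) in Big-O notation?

Each step divides n by 9 and adds 7. After log_9(n) steps we reach T(1)=1. So T(n) = 7·log_9(n) + 1 = O(log n).

Answer: O(log n)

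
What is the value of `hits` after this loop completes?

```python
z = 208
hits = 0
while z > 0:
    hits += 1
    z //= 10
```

Count digits by repeated division by 10
`hits` takes the values: 0 → 1 → 2 → 3

Answer: 3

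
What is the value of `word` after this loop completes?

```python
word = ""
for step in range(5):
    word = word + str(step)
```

Concatenate digits 0 to 4
`word` takes the values: "" → "0" → "01" → "012" → "0123" → "01234"

Answer: "01234"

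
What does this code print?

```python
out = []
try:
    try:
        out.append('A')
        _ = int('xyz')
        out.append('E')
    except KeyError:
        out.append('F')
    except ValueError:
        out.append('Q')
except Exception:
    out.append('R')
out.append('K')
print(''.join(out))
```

Execution trace: 'A' (inner try body) → 'Q' (inner except ValueError) → 'K' (after the try/except). Output: AQK

Answer: AQK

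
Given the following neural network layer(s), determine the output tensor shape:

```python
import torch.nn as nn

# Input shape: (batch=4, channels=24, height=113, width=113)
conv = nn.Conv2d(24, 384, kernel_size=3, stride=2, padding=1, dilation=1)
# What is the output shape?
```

Input: (4, 24, 113, 113) -> Output: (4, 384, 57, 57)

Answer: (4, 384, 57, 57)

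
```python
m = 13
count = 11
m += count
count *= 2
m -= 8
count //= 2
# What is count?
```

Trace:
`m = 13` → m = 13
`count = 11` → count = 11
`m += count` → m = 24
`count *= 2` → count = 22
`m -= 8` → m = 16
`count //= 2` → count = 11
So count = 11

Answer: 11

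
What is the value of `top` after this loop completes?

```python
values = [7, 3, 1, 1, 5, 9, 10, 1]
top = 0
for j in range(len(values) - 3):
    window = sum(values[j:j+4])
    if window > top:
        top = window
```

Max sum of 4-element window in [7, 3, 1, 1, 5, 9, 10, 1]
`top` takes the values: 0 → 12 → 16 → 25

Answer: 25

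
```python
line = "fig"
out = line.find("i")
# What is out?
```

Trace:
`line = "fig"` → line = 'fig'
`out = line.find("i")` → out = 1
So out = 1

Answer: 1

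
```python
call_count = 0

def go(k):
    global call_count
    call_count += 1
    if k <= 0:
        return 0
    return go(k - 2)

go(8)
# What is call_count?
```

Linear recursion stepping by 2: 5 calls from k=8 down to ≤0.

Answer: 5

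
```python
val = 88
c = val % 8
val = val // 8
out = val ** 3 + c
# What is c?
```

Trace:
`val = 88` → val = 88
`c = val % 8` → c = 0
`val = val // 8` → val = 11
`out = val ** 3 + c` → out = 1331
So c = 0

Answer: 0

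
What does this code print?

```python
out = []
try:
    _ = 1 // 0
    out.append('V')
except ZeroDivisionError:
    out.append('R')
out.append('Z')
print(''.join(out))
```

Execution trace: 'R' (except ZeroDivisionError) → 'Z' (after the try/except). Output: RZ

Answer: RZ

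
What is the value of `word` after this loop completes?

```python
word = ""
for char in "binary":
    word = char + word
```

Reverse 'binary'
`word` takes the values: "" → "b" → "ib" → "nib" → "anib" → "ranib" → "yranib"

Answer: "yranib"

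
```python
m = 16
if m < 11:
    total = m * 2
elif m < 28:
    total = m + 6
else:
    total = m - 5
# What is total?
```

Trace:
`m = 16` → m = 16
`if m < 11: ...` → m < 11 is False, m < 28 is True → total = 22
So total = 22

Answer: 22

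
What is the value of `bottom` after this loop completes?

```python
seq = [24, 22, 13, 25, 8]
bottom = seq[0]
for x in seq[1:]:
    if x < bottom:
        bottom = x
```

Minimum of [24, 22, 13, 25, 8]
`bottom` takes the values: 24 → 22 → 13 → 8

Answer: 8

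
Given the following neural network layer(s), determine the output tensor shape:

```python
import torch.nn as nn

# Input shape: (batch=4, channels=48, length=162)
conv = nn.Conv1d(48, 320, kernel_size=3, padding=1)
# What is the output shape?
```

Input: (4, 48, 162) -> Output: (4, 320, 162)

Answer: (4, 320, 162)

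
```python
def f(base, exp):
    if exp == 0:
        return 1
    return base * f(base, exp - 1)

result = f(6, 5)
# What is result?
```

f(6, 5) = 6 * 6 * 6 * 6 * 6 = 7776

Answer: 7776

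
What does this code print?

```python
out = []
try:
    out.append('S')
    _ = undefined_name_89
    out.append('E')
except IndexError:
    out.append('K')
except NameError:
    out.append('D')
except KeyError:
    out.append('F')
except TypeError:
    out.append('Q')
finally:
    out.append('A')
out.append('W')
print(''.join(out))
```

Execution trace: 'S' (try body) → 'D' (except NameError) → 'A' (finally) → 'W' (after the try/except). Output: SDAW

Answer: SDAW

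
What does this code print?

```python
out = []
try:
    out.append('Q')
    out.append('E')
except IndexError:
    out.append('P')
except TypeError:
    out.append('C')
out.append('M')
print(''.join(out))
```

Execution trace: 'Q' (try body) → 'E' (try body, no exception) → 'M' (after the try/except). Output: QEM

Answer: QEM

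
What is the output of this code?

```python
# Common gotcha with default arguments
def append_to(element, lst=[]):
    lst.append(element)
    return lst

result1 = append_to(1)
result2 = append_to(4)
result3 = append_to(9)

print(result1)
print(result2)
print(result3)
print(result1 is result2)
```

Key concept: mutable default argument gotcha.
Step by step:
`result1 = append_to(1)` → result1 = [1]
`result2 = append_to(4)` → result1 = [1, 4] (same object as result2); result2 = [1, 4] (same object as result1)
`result3 = append_to(9)` → result1 = [1, 4, 9] (same object as result2, result3); result2 = [1, 4, 9] (same object as result1, result3); result3 = [1, 4, 9] (same object as result1, result2)
`print(result1)` → prints [1, 4, 9]
`print(result2)` → prints [1, 4, 9]
`print(result3)` → prints [1, 4, 9]
`print(result1 is result2)` → prints True

Answer:
[1, 4, 9]
[1, 4, 9]
[1, 4, 9]
True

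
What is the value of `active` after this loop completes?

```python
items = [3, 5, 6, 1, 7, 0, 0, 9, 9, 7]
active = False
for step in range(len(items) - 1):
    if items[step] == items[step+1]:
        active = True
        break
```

Check consecutive duplicates in [3, 5, 6, 1, 7, 0, 0, 9, 9, 7]
`active` takes the values: False → True

Answer: True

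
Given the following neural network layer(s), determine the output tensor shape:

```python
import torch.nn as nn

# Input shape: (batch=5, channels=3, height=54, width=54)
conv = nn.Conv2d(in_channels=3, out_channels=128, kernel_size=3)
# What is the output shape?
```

Input: (5, 3, 54, 54) -> Output: (5, 128, 52, 52)

Answer: (5, 128, 52, 52)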